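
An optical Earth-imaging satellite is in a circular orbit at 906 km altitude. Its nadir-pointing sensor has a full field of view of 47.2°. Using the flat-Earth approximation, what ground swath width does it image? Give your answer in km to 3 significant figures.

792 km

Half-angle = 47.2°/2 = 23.6°.
Swath width ≈ 2h·tan(θ/2) = 2 × 906 × tan(23.6°) = 791.6 km.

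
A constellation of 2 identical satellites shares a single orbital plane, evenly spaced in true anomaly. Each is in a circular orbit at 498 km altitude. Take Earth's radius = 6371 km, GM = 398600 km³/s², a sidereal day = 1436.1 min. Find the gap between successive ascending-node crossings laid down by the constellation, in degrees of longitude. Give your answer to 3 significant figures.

Semi-major axis a = 6371 + 498 = 6869 km. Period T = 2π√(a³/μ) = 2π√(6869³/398600) = 5665.7 s = 94.43 min.
Single-satellite node shift = (5665.7/86166) × 360° = 23.67°.
With 2 satellites evenly phased, successive equator crossings are 23.67/2 = 11.836° apart.

11.8°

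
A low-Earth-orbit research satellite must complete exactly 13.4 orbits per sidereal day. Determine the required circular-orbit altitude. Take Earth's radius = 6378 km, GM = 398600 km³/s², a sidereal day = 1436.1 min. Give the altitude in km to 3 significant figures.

1100 km

Required period T = 86166 / 13.4 = 6430.3 s.
From T = 2π√(a³/μ): a = (μ T²/4π²)^(1/3) = (398600 × 6430.3² / 4π²)^(1/3) = 7474 km.
Altitude h = a − R = 7474 − 6378 = 1096 km.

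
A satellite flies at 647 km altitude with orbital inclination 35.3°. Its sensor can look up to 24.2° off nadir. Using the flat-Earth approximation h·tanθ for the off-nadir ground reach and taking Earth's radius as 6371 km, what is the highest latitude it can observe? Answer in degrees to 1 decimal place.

37.9°

For a prograde orbit the ground track reaches latitude ±i = ±35.3°.
Sensor half-swath on the ground ≈ 647·tan(24.2°) = 291 km = 2.61° of latitude.
Maximum observable latitude ≈ 35.3 + 2.61 = 37.9°.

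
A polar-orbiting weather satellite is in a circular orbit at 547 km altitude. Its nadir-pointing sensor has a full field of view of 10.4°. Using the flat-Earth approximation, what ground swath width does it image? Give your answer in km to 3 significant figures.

Half-angle = 10.4°/2 = 5.2°.
Swath width ≈ 2h·tan(θ/2) = 2 × 547 × tan(5.2°) = 99.6 km.

99.6 km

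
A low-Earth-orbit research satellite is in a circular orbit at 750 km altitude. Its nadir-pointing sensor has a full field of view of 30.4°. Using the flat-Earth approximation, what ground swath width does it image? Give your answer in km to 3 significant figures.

408 km

Half-angle = 30.4°/2 = 15.2°.
Swath width ≈ 2h·tan(θ/2) = 2 × 750 × tan(15.2°) = 407.5 km.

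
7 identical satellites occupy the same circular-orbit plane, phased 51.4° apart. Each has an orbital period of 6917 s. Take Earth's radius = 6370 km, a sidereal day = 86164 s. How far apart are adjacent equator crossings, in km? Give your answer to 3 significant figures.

459 km

Single-satellite node shift = (6917.0/86164) × 360° = 28.90°.
With 7 satellites evenly phased, successive equator crossings are 28.90/7 = 4.129° apart.
That is 4.129 × 111.2 = 459 km at the equator.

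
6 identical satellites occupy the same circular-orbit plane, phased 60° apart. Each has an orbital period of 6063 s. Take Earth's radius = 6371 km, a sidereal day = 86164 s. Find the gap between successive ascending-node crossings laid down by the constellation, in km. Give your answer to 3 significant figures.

469 km

Single-satellite node shift = (6063.0/86164) × 360° = 25.33°.
With 6 satellites evenly phased, successive equator crossings are 25.33/6 = 4.222° apart.
That is 4.222 × 111.2 = 469 km at the equator.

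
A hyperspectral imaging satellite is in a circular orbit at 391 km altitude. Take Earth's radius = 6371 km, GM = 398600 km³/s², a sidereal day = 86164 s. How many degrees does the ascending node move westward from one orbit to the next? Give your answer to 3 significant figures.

Semi-major axis a = 6371 + 391 = 6762 km. Period T = 2π√(a³/μ) = 2π√(6762³/398600) = 5533.8 s = 92.23 min.
During one orbit Earth rotates (5533.8 / 86164) × 360° = 23.12°.

23.1°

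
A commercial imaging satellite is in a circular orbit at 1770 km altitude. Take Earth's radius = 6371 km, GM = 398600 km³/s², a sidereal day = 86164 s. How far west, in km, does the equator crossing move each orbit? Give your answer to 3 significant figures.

Semi-major axis a = 6371 + 1770 = 8141 km. Period T = 2π√(a³/μ) = 2π√(8141³/398600) = 7310.2 s = 121.84 min.
During one orbit Earth rotates (7310.2 / 86164) × 360° = 30.54°.
At the equator that is 30.54° × (2π·6371/360) km/° = 30.54 × 111.2 = 3396 km.

3400 km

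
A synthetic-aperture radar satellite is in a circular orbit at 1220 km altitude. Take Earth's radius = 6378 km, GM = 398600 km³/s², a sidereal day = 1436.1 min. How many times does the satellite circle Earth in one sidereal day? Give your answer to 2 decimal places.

Semi-major axis a = 6378 + 1220 = 7598 km. Period T = 2π√(a³/μ) = 2π√(7598³/398600) = 6591.1 s = 109.85 min.
Orbits per sidereal day = 86166 / 6591.1 = 13.073.

13.07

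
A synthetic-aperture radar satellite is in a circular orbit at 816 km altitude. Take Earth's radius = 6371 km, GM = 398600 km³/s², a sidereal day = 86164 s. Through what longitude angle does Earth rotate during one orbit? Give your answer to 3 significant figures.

25.3°

Semi-major axis a = 6371 + 816 = 7187 km. Period T = 2π√(a³/μ) = 2π√(7187³/398600) = 6063.6 s = 101.06 min.
During one orbit Earth rotates (6063.6 / 86164) × 360° = 25.33°.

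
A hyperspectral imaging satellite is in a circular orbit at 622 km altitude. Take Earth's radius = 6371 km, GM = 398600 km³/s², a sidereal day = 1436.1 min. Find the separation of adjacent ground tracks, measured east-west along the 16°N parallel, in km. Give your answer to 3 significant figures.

Semi-major axis a = 6371 + 622 = 6993 km. Period T = 2π√(a³/μ) = 2π√(6993³/398600) = 5819.8 s = 97.00 min.
Node shift per orbit = (5819.8/86166) × 360° = 24.31°.
Equatorial spacing = 24.31 × 111.2 km/° = 2704 km.
At 16° latitude, spacing = 2704 × cos(16°) = 2599 km.

2600 km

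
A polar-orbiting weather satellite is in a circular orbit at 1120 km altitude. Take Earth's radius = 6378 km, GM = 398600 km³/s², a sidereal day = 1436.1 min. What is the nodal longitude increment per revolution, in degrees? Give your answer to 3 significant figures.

Semi-major axis a = 6378 + 1120 = 7498 km. Period T = 2π√(a³/μ) = 2π√(7498³/398600) = 6461.4 s = 107.69 min.
During one orbit Earth rotates (6461.4 / 86166) × 360° = 27.00°.

27.0°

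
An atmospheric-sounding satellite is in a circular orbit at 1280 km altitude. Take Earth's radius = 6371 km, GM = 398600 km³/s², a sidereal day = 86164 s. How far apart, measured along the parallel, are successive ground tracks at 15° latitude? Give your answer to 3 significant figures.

2990 km

Semi-major axis a = 6371 + 1280 = 7651 km. Period T = 2π√(a³/μ) = 2π√(7651³/398600) = 6660.2 s = 111.00 min.
Node shift per orbit = (6660.2/86164) × 360° = 27.83°.
Equatorial spacing = 27.83 × 111.2 km/° = 3094 km.
At 15° latitude, spacing = 3094 × cos(15°) = 2989 km.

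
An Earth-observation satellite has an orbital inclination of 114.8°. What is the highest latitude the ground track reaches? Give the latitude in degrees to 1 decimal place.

65.2°

Retrograde orbit: the ground track reaches ±(180° − i) = ±(180 − 114.8) = ±65.2°.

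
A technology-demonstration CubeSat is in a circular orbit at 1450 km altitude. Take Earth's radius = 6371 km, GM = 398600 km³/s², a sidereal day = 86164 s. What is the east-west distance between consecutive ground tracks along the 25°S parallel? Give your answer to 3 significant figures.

2900 km

Semi-major axis a = 6371 + 1450 = 7821 km. Period T = 2π√(a³/μ) = 2π√(7821³/398600) = 6883.4 s = 114.72 min.
Node shift per orbit = (6883.4/86164) × 360° = 28.76°.
Equatorial spacing = 28.76 × 111.2 km/° = 3198 km.
At 25° latitude, spacing = 3198 × cos(25°) = 2898 km.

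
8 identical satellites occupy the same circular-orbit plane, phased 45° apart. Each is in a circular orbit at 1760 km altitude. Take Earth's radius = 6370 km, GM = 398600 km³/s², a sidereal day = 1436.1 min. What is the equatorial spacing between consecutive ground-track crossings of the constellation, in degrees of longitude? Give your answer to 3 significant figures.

3.81°

Semi-major axis a = 6370 + 1760 = 8130 km. Period T = 2π√(a³/μ) = 2π√(8130³/398600) = 7295.4 s = 121.59 min.
Single-satellite node shift = (7295.4/86166) × 360° = 30.48°.
With 8 satellites evenly phased, successive equator crossings are 30.48/8 = 3.810° apart.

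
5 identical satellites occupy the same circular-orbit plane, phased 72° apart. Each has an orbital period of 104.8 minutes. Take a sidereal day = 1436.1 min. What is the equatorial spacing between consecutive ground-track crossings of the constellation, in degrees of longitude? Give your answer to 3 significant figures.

T = 104.8 min = 6288.0 s.
Single-satellite node shift = (6288.0/86166) × 360° = 26.27°.
With 5 satellites evenly phased, successive equator crossings are 26.27/5 = 5.254° apart.

5.25°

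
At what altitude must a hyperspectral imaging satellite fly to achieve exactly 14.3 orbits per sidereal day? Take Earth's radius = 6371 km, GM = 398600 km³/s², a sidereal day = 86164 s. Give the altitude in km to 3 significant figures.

Required period T = 86164 / 14.3 = 6025.5 s.
From T = 2π√(a³/μ): a = (μ T²/4π²)^(1/3) = (398600 × 6025.5² / 4π²)^(1/3) = 7157 km.
Altitude h = a − R = 7157 − 6371 = 786 km.

786 km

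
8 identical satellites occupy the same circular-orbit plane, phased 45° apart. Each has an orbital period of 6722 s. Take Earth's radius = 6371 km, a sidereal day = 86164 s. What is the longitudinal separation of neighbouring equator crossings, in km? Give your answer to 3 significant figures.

390 km

Single-satellite node shift = (6722.0/86164) × 360° = 28.09°.
With 8 satellites evenly phased, successive equator crossings are 28.09/8 = 3.511° apart.
That is 3.511 × 111.2 = 390 km at the equator.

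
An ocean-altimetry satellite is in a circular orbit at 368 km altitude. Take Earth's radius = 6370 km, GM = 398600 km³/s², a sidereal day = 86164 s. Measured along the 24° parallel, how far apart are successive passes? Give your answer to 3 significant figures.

2340 km

Semi-major axis a = 6370 + 368 = 6738 km. Period T = 2π√(a³/μ) = 2π√(6738³/398600) = 5504.4 s = 91.74 min.
Node shift per orbit = (5504.4/86164) × 360° = 23.00°.
Equatorial spacing = 23.00 × 111.2 km/° = 2557 km.
At 24° latitude, spacing = 2557 × cos(24°) = 2336 km.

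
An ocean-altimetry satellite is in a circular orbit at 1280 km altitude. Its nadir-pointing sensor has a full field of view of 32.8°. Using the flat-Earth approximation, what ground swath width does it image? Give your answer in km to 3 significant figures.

753 km

Half-angle = 32.8°/2 = 16.4°.
Swath width ≈ 2h·tan(θ/2) = 2 × 1280 × tan(16.4°) = 753.4 km.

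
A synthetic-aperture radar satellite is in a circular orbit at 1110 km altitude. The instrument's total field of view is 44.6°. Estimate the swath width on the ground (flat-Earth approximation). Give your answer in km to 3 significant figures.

910 km

Half-angle = 44.6°/2 = 22.3°.
Swath width ≈ 2h·tan(θ/2) = 2 × 1110 × tan(22.3°) = 910.5 km.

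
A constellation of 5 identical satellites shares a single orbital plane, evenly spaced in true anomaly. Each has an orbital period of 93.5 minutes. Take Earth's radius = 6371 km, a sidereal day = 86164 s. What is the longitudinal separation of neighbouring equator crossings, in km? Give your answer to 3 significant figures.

521 km

T = 93.5 min = 5610.0 s.
Single-satellite node shift = (5610.0/86164) × 360° = 23.44°.
With 5 satellites evenly phased, successive equator crossings are 23.44/5 = 4.688° apart.
That is 4.688 × 111.2 = 521 km at the equator.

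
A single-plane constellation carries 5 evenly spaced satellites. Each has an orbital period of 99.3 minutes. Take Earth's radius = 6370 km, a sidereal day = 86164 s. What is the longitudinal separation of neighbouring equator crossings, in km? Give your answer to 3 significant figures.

T = 99.3 min = 5958.0 s.
Single-satellite node shift = (5958.0/86164) × 360° = 24.89°.
With 5 satellites evenly phased, successive equator crossings are 24.89/5 = 4.979° apart.
That is 4.979 × 111.2 = 554 km at the equator.

554 km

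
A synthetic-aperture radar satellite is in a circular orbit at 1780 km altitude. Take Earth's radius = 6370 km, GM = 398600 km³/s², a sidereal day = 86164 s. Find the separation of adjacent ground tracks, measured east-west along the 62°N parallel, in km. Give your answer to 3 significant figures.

Semi-major axis a = 6370 + 1780 = 8150 km. Period T = 2π√(a³/μ) = 2π√(8150³/398600) = 7322.3 s = 122.04 min.
Node shift per orbit = (7322.3/86164) × 360° = 30.59°.
Equatorial spacing = 30.59 × 111.2 km/° = 3401 km.
At 62° latitude, spacing = 3401 × cos(62°) = 1597 km.

1600 km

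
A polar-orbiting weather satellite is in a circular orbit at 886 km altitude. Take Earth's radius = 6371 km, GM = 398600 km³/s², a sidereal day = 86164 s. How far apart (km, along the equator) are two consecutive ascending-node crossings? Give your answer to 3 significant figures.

2860 km

Semi-major axis a = 6371 + 886 = 7257 km. Period T = 2π√(a³/μ) = 2π√(7257³/398600) = 6152.4 s = 102.54 min.
During one orbit Earth rotates (6152.4 / 86164) × 360° = 25.71°.
At the equator that is 25.71° × (2π·6371/360) km/° = 25.71 × 111.2 = 2858 km.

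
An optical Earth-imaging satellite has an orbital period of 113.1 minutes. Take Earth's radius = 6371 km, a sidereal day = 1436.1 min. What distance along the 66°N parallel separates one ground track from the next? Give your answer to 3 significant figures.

1280 km

T = 113.1 min = 6786.0 s.
Node shift per orbit = (6786.0/86166) × 360° = 28.35°.
Equatorial spacing = 28.35 × 111.2 km/° = 3153 km.
At 66° latitude, spacing = 3153 × cos(66°) = 1282 km.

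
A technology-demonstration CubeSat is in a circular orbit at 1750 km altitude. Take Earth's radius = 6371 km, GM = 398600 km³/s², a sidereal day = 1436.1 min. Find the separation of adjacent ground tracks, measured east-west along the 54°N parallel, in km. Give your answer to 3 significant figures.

1990 km

Semi-major axis a = 6371 + 1750 = 8121 km. Period T = 2π√(a³/μ) = 2π√(8121³/398600) = 7283.3 s = 121.39 min.
Node shift per orbit = (7283.3/86166) × 360° = 30.43°.
Equatorial spacing = 30.43 × 111.2 km/° = 3384 km.
At 54° latitude, spacing = 3384 × cos(54°) = 1989 km.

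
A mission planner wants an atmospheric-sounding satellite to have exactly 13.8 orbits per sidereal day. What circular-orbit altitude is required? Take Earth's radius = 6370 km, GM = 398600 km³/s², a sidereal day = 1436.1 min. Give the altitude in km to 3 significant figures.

Required period T = 86166 / 13.8 = 6243.9 s.
From T = 2π√(a³/μ): a = (μ T²/4π²)^(1/3) = (398600 × 6243.9² / 4π²)^(1/3) = 7329 km.
Altitude h = a − R = 7329 − 6370 = 959 km.

959 km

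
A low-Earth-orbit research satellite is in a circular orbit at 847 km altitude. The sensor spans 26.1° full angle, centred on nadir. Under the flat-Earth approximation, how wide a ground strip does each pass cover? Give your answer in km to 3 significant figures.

393 km

Half-angle = 26.1°/2 = 13.05°.
Swath width ≈ 2h·tan(θ/2) = 2 × 847 × tan(13.05°) = 392.6 km.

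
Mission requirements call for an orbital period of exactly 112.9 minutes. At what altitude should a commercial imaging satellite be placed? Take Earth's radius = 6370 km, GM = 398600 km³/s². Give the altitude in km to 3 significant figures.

1370 km

T = 112.9 min = 6774.0 s.
From T = 2π√(a³/μ): a = (μ T²/4π²)^(1/3) = (398600 × 6774.0² / 4π²)^(1/3) = 7738 km.
Altitude h = a − R = 7738 − 6370 = 1368 km.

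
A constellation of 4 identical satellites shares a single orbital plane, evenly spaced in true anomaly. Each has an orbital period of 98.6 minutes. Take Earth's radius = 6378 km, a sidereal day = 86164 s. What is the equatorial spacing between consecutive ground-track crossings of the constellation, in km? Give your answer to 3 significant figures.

688 km

T = 98.6 min = 5916.0 s.
Single-satellite node shift = (5916.0/86164) × 360° = 24.72°.
With 4 satellites evenly phased, successive equator crossings are 24.72/4 = 6.179° apart.
That is 6.179 × 111.3 = 688 km at the equator.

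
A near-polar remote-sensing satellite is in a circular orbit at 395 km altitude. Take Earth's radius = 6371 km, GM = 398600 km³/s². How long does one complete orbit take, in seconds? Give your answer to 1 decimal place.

5538.7 seconds

Semi-major axis a = 6371 + 395 = 6766 km. Period T = 2π√(a³/μ) = 2π√(6766³/398600) = 5538.7 s = 92.31 min.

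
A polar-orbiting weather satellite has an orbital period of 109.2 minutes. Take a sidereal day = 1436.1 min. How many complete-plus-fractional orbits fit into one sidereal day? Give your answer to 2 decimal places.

13.15

T = 109.2 min = 6552.0 s.
Orbits per sidereal day = 86166 / 6552.0 = 13.151.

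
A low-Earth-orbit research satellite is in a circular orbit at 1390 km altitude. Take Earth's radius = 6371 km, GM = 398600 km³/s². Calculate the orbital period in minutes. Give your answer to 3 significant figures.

113 min

Semi-major axis a = 6371 + 1390 = 7761 km. Period T = 2π√(a³/μ) = 2π√(7761³/398600) = 6804.4 s = 113.41 min.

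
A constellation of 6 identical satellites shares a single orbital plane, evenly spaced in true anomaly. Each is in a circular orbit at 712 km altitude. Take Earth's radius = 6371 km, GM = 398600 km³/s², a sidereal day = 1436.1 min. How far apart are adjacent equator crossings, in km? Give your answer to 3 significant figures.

Semi-major axis a = 6371 + 712 = 7083 km. Period T = 2π√(a³/μ) = 2π√(7083³/398600) = 5932.5 s = 98.87 min.
Single-satellite node shift = (5932.5/86166) × 360° = 24.79°.
With 6 satellites evenly phased, successive equator crossings are 24.79/6 = 4.131° apart.
That is 4.131 × 111.2 = 459 km at the equator.

459 km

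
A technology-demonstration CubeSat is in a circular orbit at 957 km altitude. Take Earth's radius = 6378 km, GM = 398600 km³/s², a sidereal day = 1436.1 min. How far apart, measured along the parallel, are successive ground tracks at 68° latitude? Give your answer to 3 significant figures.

1090 km

Semi-major axis a = 6378 + 957 = 7335 km. Period T = 2π√(a³/μ) = 2π√(7335³/398600) = 6251.9 s = 104.20 min.
Node shift per orbit = (6251.9/86166) × 360° = 26.12°.
Equatorial spacing = 26.12 × 111.3 km/° = 2908 km.
At 68° latitude, spacing = 2908 × cos(68°) = 1089 km.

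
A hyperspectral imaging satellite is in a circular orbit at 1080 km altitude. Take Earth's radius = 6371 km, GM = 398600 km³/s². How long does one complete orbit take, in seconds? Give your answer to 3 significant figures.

6400 seconds

Semi-major axis a = 6371 + 1080 = 7451 km. Period T = 2π√(a³/μ) = 2π√(7451³/398600) = 6400.8 s = 106.68 min.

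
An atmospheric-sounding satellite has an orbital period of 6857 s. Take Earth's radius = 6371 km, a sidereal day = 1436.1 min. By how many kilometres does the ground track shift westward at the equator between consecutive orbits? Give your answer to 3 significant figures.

During one orbit Earth rotates (6857.0 / 86166) × 360° = 28.65°.
At the equator that is 28.65° × (2π·6371/360) km/° = 28.65 × 111.2 = 3186 km.

3190 km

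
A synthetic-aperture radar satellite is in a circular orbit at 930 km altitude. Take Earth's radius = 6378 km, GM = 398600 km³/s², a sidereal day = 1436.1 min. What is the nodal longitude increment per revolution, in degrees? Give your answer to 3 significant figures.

26.0°

Semi-major axis a = 6378 + 930 = 7308 km. Period T = 2π√(a³/μ) = 2π√(7308³/398600) = 6217.4 s = 103.62 min.
During one orbit Earth rotates (6217.4 / 86166) × 360° = 25.98°.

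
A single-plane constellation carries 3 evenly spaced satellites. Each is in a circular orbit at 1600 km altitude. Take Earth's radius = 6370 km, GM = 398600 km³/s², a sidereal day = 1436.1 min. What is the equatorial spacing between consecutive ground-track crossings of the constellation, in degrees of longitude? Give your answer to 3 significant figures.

Semi-major axis a = 6370 + 1600 = 7970 km. Period T = 2π√(a³/μ) = 2π√(7970³/398600) = 7081.1 s = 118.02 min.
Single-satellite node shift = (7081.1/86166) × 360° = 29.58°.
With 3 satellites evenly phased, successive equator crossings are 29.58/3 = 9.862° apart.

9.86°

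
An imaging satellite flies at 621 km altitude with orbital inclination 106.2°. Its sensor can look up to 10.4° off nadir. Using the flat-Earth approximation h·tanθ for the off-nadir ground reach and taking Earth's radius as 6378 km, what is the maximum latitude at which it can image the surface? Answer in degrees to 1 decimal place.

74.8°

Retrograde orbit: the ground track reaches ±(180° − i) = ±(180 − 106.2) = ±73.8°.
Sensor half-swath on the ground ≈ 621·tan(10.4°) = 114 km = 1.02° of latitude.
Maximum observable latitude ≈ 73.8 + 1.02 = 74.8°.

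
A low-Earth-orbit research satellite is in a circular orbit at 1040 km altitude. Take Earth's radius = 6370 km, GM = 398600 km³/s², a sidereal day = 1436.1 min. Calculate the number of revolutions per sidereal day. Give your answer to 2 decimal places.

13.57

Semi-major axis a = 6370 + 1040 = 7410 km. Period T = 2π√(a³/μ) = 2π√(7410³/398600) = 6348.0 s = 105.80 min.
Orbits per sidereal day = 86166 / 6348.0 = 13.574.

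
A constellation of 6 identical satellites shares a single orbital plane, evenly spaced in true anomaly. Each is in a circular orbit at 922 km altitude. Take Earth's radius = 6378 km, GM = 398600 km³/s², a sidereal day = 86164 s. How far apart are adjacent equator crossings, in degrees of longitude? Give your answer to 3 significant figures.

4.32°

Semi-major axis a = 6378 + 922 = 7300 km. Period T = 2π√(a³/μ) = 2π√(7300³/398600) = 6207.2 s = 103.45 min.
Single-satellite node shift = (6207.2/86164) × 360° = 25.93°.
With 6 satellites evenly phased, successive equator crossings are 25.93/6 = 4.322° apart.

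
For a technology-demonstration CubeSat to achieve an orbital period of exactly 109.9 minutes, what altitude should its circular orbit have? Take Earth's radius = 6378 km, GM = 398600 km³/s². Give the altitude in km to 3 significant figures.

1220 km

T = 109.9 min = 6594.0 s.
From T = 2π√(a³/μ): a = (μ T²/4π²)^(1/3) = (398600 × 6594.0² / 4π²)^(1/3) = 7600 km.
Altitude h = a − R = 7600 − 6378 = 1222 km.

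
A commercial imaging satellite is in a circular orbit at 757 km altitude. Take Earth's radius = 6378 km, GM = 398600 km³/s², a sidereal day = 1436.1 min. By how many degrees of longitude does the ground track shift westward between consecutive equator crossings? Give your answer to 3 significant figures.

Semi-major axis a = 6378 + 757 = 7135 km. Period T = 2π√(a³/μ) = 2π√(7135³/398600) = 5997.9 s = 99.97 min.
During one orbit Earth rotates (5997.9 / 86166) × 360° = 25.06°.

25.1°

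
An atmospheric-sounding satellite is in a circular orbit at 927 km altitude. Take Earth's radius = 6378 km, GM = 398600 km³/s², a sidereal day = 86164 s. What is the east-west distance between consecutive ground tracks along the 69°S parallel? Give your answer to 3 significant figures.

1040 km

Semi-major axis a = 6378 + 927 = 7305 km. Period T = 2π√(a³/μ) = 2π√(7305³/398600) = 6213.6 s = 103.56 min.
Node shift per orbit = (6213.6/86164) × 360° = 25.96°.
Equatorial spacing = 25.96 × 111.3 km/° = 2890 km.
At 69° latitude, spacing = 2890 × cos(69°) = 1036 km.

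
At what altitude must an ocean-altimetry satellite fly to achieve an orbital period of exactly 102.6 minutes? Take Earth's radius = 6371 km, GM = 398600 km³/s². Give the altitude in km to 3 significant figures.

889 km

T = 102.6 min = 6156.0 s.
From T = 2π√(a³/μ): a = (μ T²/4π²)^(1/3) = (398600 × 6156.0² / 4π²)^(1/3) = 7260 km.
Altitude h = a − R = 7260 − 6371 = 889 km.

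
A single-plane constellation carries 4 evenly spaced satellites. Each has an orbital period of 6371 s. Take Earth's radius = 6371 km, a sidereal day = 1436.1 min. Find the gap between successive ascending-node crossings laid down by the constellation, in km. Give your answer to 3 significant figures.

740 km

Single-satellite node shift = (6371.0/86166) × 360° = 26.62°.
With 4 satellites evenly phased, successive equator crossings are 26.62/4 = 6.654° apart.
That is 6.654 × 111.2 = 740 km at the equator.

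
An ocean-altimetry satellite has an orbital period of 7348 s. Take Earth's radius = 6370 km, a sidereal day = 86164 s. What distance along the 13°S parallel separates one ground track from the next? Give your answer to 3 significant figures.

3330 km

Node shift per orbit = (7348.0/86164) × 360° = 30.70°.
Equatorial spacing = 30.70 × 111.2 km/° = 3413 km.
At 13° latitude, spacing = 3413 × cos(13°) = 3326 km.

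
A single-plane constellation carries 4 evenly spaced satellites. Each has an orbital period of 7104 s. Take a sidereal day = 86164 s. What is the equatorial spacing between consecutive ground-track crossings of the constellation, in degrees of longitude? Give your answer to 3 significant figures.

Single-satellite node shift = (7104.0/86164) × 360° = 29.68°.
With 4 satellites evenly phased, successive equator crossings are 29.68/4 = 7.420° apart.

7.42°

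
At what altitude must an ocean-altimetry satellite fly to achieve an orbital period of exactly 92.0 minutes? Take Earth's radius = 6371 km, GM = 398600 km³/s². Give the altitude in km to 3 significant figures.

380 km

T = 92.0 min = 5520.0 s.
From T = 2π√(a³/μ): a = (μ T²/4π²)^(1/3) = (398600 × 5520.0² / 4π²)^(1/3) = 6751 km.
Altitude h = a − R = 6751 − 6371 = 380 km.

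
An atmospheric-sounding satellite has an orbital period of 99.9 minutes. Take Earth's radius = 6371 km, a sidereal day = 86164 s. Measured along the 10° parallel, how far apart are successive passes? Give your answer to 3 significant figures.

T = 99.9 min = 5994.0 s.
Node shift per orbit = (5994.0/86164) × 360° = 25.04°.
Equatorial spacing = 25.04 × 111.2 km/° = 2785 km.
At 10° latitude, spacing = 2785 × cos(10°) = 2742 km.

2740 km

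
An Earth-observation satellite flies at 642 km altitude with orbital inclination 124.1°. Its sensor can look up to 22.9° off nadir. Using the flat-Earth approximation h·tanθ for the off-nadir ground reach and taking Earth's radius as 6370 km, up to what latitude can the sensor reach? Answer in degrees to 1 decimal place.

58.3°

Retrograde orbit: the ground track reaches ±(180° − i) = ±(180 − 124.1) = ±55.9°.
Sensor half-swath on the ground ≈ 642·tan(22.9°) = 271 km = 2.44° of latitude.
Maximum observable latitude ≈ 55.9 + 2.44 = 58.3°.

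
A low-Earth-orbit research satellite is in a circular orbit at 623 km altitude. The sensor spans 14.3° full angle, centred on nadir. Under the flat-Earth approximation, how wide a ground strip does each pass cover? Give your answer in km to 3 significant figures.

Half-angle = 14.3°/2 = 7.15°.
Swath width ≈ 2h·tan(θ/2) = 2 × 623 × tan(7.15°) = 156.3 km.

156 km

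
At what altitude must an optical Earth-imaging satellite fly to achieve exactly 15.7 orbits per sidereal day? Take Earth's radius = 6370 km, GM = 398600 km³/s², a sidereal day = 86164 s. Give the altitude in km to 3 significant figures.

355 km

Required period T = 86164 / 15.7 = 5488.2 s.
From T = 2π√(a³/μ): a = (μ T²/4π²)^(1/3) = (398600 × 5488.2² / 4π²)^(1/3) = 6725 km.
Altitude h = a − R = 6725 − 6370 = 355 km.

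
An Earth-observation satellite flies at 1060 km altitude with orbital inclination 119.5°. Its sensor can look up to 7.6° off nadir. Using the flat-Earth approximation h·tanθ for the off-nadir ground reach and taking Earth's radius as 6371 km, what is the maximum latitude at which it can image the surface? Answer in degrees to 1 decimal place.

61.8°

Retrograde orbit: the ground track reaches ±(180° − i) = ±(180 − 119.5) = ±60.5°.
Sensor half-swath on the ground ≈ 1060·tan(7.6°) = 141 km = 1.27° of latitude.
Maximum observable latitude ≈ 60.5 + 1.27 = 61.8°.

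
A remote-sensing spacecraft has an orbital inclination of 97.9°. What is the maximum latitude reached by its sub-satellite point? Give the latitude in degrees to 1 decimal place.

Retrograde orbit: the ground track reaches ±(180° − i) = ±(180 − 97.9) = ±82.1°.

82.1°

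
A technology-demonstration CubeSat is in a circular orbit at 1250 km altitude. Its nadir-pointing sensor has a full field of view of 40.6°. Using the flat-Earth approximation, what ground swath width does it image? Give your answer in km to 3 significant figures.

Half-angle = 40.6°/2 = 20.3°.
Swath width ≈ 2h·tan(θ/2) = 2 × 1250 × tan(20.3°) = 924.8 km.

925 km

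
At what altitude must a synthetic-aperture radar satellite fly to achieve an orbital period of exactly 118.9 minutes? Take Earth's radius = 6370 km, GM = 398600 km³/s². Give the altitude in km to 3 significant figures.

T = 118.9 min = 7134.0 s.
From T = 2π√(a³/μ): a = (μ T²/4π²)^(1/3) = (398600 × 7134.0² / 4π²)^(1/3) = 8010 km.
Altitude h = a − R = 8010 − 6370 = 1640 km.

1640 km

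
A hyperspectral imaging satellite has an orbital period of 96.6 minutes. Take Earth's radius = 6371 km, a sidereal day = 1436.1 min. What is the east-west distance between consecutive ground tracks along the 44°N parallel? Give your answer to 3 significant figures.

1940 km

T = 96.6 min = 5796.0 s.
Node shift per orbit = (5796.0/86166) × 360° = 24.22°.
Equatorial spacing = 24.22 × 111.2 km/° = 2693 km.
At 44° latitude, spacing = 2693 × cos(44°) = 1937 km.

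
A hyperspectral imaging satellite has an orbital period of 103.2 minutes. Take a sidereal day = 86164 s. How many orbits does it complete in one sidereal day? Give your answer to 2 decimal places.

T = 103.2 min = 6192.0 s.
Orbits per sidereal day = 86164 / 6192.0 = 13.915.

13.92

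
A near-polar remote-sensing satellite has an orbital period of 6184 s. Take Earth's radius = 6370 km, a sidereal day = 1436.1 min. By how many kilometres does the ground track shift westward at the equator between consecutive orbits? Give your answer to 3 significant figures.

During one orbit Earth rotates (6184.0 / 86166) × 360° = 25.84°.
At the equator that is 25.84° × (2π·6370/360) km/° = 25.84 × 111.2 = 2872 km.

2870 km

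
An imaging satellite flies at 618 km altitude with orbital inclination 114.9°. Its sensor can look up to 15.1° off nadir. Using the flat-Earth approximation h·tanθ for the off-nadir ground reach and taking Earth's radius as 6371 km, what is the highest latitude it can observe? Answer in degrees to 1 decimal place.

66.6°

Retrograde orbit: the ground track reaches ±(180° − i) = ±(180 − 114.9) = ±65.1°.
Sensor half-swath on the ground ≈ 618·tan(15.1°) = 167 km = 1.50° of latitude.
Maximum observable latitude ≈ 65.1 + 1.50 = 66.6°.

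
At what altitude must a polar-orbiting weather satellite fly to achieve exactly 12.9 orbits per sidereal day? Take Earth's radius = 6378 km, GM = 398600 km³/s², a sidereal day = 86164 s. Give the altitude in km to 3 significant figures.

1290 km

Required period T = 86164 / 12.9 = 6679.4 s.
From T = 2π√(a³/μ): a = (μ T²/4π²)^(1/3) = (398600 × 6679.4² / 4π²)^(1/3) = 7666 km.
Altitude h = a − R = 7666 − 6378 = 1288 km.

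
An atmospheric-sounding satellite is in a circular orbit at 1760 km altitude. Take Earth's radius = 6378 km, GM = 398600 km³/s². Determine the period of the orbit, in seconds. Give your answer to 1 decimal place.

7306.1 seconds

Semi-major axis a = 6378 + 1760 = 8138 km. Period T = 2π√(a³/μ) = 2π√(8138³/398600) = 7306.1 s = 121.77 min.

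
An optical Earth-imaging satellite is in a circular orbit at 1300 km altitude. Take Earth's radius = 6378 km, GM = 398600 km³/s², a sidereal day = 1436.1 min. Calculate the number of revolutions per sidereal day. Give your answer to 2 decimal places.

12.87

Semi-major axis a = 6378 + 1300 = 7678 km. Period T = 2π√(a³/μ) = 2π√(7678³/398600) = 6695.5 s = 111.59 min.
Orbits per sidereal day = 86166 / 6695.5 = 12.869.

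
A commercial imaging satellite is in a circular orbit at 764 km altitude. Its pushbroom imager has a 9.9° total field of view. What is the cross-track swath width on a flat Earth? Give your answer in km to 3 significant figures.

Half-angle = 9.9°/2 = 4.95°.
Swath width ≈ 2h·tan(θ/2) = 2 × 764 × tan(4.95°) = 132.3 km.

132 km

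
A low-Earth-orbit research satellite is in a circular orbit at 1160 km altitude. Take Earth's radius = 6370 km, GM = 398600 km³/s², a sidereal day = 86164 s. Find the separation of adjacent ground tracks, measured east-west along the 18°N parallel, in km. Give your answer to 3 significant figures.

Semi-major axis a = 6370 + 1160 = 7530 km. Period T = 2π√(a³/μ) = 2π√(7530³/398600) = 6502.8 s = 108.38 min.
Node shift per orbit = (6502.8/86164) × 360° = 27.17°.
Equatorial spacing = 27.17 × 111.2 km/° = 3021 km.
At 18° latitude, spacing = 3021 × cos(18°) = 2873 km.

2870 km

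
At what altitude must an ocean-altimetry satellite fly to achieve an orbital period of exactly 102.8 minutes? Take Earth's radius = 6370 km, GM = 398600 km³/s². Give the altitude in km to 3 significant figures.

899 km

T = 102.8 min = 6168.0 s.
From T = 2π√(a³/μ): a = (μ T²/4π²)^(1/3) = (398600 × 6168.0² / 4π²)^(1/3) = 7269 km.
Altitude h = a − R = 7269 − 6370 = 899 km.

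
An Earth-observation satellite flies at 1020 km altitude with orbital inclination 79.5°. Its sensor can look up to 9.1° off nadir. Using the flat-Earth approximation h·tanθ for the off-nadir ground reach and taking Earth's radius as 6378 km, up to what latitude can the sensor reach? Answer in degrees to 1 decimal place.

For a prograde orbit the ground track reaches latitude ±i = ±79.5°.
Sensor half-swath on the ground ≈ 1020·tan(9.1°) = 163 km = 1.47° of latitude.
Maximum observable latitude ≈ 79.5 + 1.47 = 81.0°.

81.0°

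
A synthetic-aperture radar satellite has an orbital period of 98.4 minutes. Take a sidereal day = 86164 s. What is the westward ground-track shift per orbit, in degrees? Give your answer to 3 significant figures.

24.7°

T = 98.4 min = 5904.0 s.
During one orbit Earth rotates (5904.0 / 86164) × 360° = 24.67°.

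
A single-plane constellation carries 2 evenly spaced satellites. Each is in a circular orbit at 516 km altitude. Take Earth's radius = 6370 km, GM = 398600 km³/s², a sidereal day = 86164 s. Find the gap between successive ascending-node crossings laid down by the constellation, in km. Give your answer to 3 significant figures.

Semi-major axis a = 6370 + 516 = 6886 km. Period T = 2π√(a³/μ) = 2π√(6886³/398600) = 5686.7 s = 94.78 min.
Single-satellite node shift = (5686.7/86164) × 360° = 23.76°.
With 2 satellites evenly phased, successive equator crossings are 23.76/2 = 11.880° apart.
That is 11.880 × 111.2 = 1321 km at the equator.

1320 km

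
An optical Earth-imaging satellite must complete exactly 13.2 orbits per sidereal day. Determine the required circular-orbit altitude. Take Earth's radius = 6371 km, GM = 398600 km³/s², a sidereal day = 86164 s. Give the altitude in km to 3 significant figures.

Required period T = 86164 / 13.2 = 6527.6 s.
From T = 2π√(a³/μ): a = (μ T²/4π²)^(1/3) = (398600 × 6527.6² / 4π²)^(1/3) = 7549 km.
Altitude h = a − R = 7549 − 6371 = 1178 km.

1180 km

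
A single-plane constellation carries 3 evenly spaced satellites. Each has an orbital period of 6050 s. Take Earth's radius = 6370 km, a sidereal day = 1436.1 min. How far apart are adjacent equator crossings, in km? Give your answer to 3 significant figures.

Single-satellite node shift = (6050.0/86166) × 360° = 25.28°.
With 3 satellites evenly phased, successive equator crossings are 25.28/3 = 8.426° apart.
That is 8.426 × 111.2 = 937 km at the equator.

937 km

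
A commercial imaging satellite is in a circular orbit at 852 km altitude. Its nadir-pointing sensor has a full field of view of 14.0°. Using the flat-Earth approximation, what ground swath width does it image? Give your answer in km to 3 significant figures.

Half-angle = 14.0°/2 = 7°.
Swath width ≈ 2h·tan(θ/2) = 2 × 852 × tan(7°) = 209.2 km.

209 km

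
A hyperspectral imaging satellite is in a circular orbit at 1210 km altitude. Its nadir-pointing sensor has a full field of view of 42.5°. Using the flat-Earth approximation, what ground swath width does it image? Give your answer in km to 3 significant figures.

Half-angle = 42.5°/2 = 21.25°.
Swath width ≈ 2h·tan(θ/2) = 2 × 1210 × tan(21.25°) = 941.1 km.

941 km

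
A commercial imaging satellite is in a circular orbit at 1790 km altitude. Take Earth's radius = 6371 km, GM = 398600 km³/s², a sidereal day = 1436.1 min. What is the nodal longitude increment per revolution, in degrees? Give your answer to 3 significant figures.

Semi-major axis a = 6371 + 1790 = 8161 km. Period T = 2π√(a³/μ) = 2π√(8161³/398600) = 7337.1 s = 122.29 min.
During one orbit Earth rotates (7337.1 / 86166) × 360° = 30.65°.

30.7°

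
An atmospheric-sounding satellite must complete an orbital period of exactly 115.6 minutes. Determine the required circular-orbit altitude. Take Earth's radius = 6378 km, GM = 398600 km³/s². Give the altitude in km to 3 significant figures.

T = 115.6 min = 6936.0 s.
From T = 2π√(a³/μ): a = (μ T²/4π²)^(1/3) = (398600 × 6936.0² / 4π²)^(1/3) = 7861 km.
Altitude h = a − R = 7861 − 6378 = 1483 km.

1480 km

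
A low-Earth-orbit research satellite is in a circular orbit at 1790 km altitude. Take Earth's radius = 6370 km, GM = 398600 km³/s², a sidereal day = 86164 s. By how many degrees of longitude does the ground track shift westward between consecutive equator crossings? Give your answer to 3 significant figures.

Semi-major axis a = 6370 + 1790 = 8160 km. Period T = 2π√(a³/μ) = 2π√(8160³/398600) = 7335.8 s = 122.26 min.
During one orbit Earth rotates (7335.8 / 86164) × 360° = 30.65°.

30.6°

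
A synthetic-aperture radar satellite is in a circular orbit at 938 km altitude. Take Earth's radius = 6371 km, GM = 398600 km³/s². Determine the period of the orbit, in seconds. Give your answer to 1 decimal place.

Semi-major axis a = 6371 + 938 = 7309 km. Period T = 2π√(a³/μ) = 2π√(7309³/398600) = 6218.7 s = 103.64 min.

6218.7 seconds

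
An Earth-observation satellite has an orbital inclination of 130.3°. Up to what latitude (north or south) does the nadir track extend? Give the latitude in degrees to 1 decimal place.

49.7°

Retrograde orbit: the ground track reaches ±(180° − i) = ±(180 − 130.3) = ±49.7°.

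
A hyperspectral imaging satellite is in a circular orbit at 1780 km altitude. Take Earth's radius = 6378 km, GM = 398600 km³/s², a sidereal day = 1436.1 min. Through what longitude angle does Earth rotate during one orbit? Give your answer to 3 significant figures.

Semi-major axis a = 6378 + 1780 = 8158 km. Period T = 2π√(a³/μ) = 2π√(8158³/398600) = 7333.1 s = 122.22 min.
During one orbit Earth rotates (7333.1 / 86166) × 360° = 30.64°.

30.6°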